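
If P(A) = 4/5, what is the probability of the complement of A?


P(A') = 1 - P(A) = 1 - 4/5 = 1/5

1/5


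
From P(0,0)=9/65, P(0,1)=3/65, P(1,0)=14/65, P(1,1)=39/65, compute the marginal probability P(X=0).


P(X=0) = P(0,0)+P(0,1) = 9/65 + 3/65 = 12/65

12/65


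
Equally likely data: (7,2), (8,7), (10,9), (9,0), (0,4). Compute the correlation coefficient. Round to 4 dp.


Cov(X,Y) = 2.0800, Var(X) = 12.5600, Var(Y) = 10.6400
rho = Cov/(sqrt(VarX)*sqrt(VarY)) = 0.1799

0.1799


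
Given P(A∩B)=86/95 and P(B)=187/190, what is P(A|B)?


P(A|B) = P(A∩B)/P(B) = (172/190)/(187/190) = 172/187

172/187


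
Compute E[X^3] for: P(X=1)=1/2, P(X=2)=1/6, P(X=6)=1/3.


E[X^3] = sum(x^3 * P(x))
= 1*1/2 + 8*1/6 + 216*1/3
= 443/6

443/6


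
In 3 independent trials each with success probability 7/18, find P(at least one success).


P(at least one) = 1 - P(none)
P(none) = (1 - 7/18)^3 = (11/18)^3 = 1331/5832
P(at least one) = 1 - 1331/5832 = 4501/5832

4501/5832


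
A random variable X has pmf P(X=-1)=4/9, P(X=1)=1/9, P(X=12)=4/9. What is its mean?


E[X] = sum(x * P(x))
= -1*4/9 + 1*1/9 + 12*4/9
= 5

5


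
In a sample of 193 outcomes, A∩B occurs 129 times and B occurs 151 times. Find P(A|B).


P(A|B) = P(A∩B)/P(B) = (129/193)/(151/193) = 129/151

129/151


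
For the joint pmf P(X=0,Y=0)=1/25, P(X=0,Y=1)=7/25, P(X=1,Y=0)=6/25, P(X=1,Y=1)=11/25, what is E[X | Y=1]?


P(Y=1) = 18/25
E[X|Y=1] = (0*7 + 1*11)/18 = 11/18

11/18


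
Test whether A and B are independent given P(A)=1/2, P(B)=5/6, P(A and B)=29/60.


P(A)*P(B) = 1/2*5/6 = 5/12
P(A∩B) = 29/60 != 5/12, so not independent

No, A and B are not independent


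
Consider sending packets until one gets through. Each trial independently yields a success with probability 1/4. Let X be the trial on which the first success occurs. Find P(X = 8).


P(X=8) = (1-p)^7 * p = (3/4)^7 * 1/4
= 2187/16384 * 1/4 = 2187/65536

2187/65536


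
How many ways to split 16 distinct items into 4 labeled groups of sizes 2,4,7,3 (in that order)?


16! = 20922789888000
Denominator: 2!=2 * 4!=24 * 7!=5040 * 3!=6
Coefficient = 20922789888000 / 1451520 = 14414400

14414400


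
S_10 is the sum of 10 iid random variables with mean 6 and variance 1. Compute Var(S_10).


By independence, Var(S_n) = n*Var(X_1) = 10*1 = 10

10


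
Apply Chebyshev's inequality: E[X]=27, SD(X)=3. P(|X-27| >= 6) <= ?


k = 6/3 = 2
Chebyshev: P(|X-mu| >= k*sigma) <= 1/k^2 = 1/2^2 = 1/4

1/4


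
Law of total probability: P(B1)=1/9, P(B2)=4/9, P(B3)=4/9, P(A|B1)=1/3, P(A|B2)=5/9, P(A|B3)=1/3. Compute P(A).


P(A) = P(A|B1)P(B1) + P(A|B2)P(B2) + P(A|B3)P(B3)
= 1/3*1/9 + 5/9*4/9 + 1/3*4/9
= 1/27 + 20/81 + 4/27 = 35/81

35/81


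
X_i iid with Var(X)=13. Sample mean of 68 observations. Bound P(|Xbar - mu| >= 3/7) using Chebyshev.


Var(Xbar) = Var(X)/n = 13/68
Chebyshev: P(|Xbar-mu| >= 3/7) <= Var(Xbar)/(3/7)^2 = (13/68)/(9/49) = 637/612
Bound exceeds 1, so trivial bound: 1

1


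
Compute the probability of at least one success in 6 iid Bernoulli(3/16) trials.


P(at least one) = 1 - P(none)
P(none) = (1 - 3/16)^6 = (13/16)^6 = 4826809/16777216
P(at least one) = 1 - 4826809/16777216 = 11950407/16777216

11950407/16777216


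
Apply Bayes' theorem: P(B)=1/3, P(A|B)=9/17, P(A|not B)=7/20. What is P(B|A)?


P(A) = P(A|B)P(B) + P(A|B')P(B') = 9/17*1/3 + 7/20*2/3 = 209/510
P(B|A) = P(A|B)P(B)/P(A) = (3/17)/(209/510) = 90/209

90/209


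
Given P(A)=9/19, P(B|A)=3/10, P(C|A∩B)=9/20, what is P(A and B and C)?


P(A∩B∩C) = P(A) * P(B|A) * P(C|A∩B)
= 9/19 * 3/10 * 9/20
= 27/190 * 9/20 = 243/3800

243/3800


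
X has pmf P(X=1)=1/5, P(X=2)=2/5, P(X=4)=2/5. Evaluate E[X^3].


E[X^3] = sum(x^3 * P(x))
= 1*1/5 + 8*2/5 + 64*2/5
= 29

29


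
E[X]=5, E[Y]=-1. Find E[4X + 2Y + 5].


E[4X + 2Y + 5] = 4*E[X] + 2*E[Y] + 5
= (4)*(5) + (2)*(-1) + (5)
= 20 - 2 + 5 = 23

23


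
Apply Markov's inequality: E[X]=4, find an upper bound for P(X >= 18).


Markov: P(X >= a) <= E[X]/a
P(X >= 18) <= 4/18 = 2/9

2/9


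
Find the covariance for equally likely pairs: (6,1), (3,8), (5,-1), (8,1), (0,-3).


E[X]=22/5, E[Y]=6/5, E[XY]=33/5
Cov(X,Y) = E[XY] - E[X]E[Y] = 33/5 - 22/5*6/5 = 33/25

33/25


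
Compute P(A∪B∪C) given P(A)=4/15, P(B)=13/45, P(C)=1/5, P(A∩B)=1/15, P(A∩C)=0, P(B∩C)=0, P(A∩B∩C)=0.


P(A∪B∪C) = P(A)+P(B)+P(C) - P(AB)-P(AC)-P(BC) + P(ABC)
= 4/15+13/45+1/5 - 1/15-0-0 + 0
= 31/45

31/45


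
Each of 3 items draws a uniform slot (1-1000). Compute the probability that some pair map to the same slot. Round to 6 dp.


P(all different) = prod((1000-i)/1000 for i=0..2) = 0.997002
P(at least one match) = 1 - 0.997002 = 0.002998

0.002998


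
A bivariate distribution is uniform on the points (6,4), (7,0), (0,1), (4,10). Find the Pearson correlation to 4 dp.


Cov(X,Y) = 0.0625, Var(X) = 7.1875, Var(Y) = 15.1875
rho = Cov/(sqrt(VarX)*sqrt(VarY)) = 0.0060

0.0060


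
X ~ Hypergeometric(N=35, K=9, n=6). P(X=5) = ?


P(X=5) = C(9,5)*C(26,1) / C(35,6)
= 126*26 / 1623160
= 3276/1623160 = 117/57970

117/57970


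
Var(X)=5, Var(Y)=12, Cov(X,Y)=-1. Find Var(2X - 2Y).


Var(2X - 2Y) = 2^2*Var(X) + (-2)^2*Var(Y) + 2*2*(-2)*Cov(X,Y)
= 4*5 + 4*12 - 8*(-1)
= 20 + 48 + 8 = 76

76


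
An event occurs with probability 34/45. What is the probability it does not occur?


P(A') = 1 - P(A) = 1 - 34/45 = 11/45

11/45


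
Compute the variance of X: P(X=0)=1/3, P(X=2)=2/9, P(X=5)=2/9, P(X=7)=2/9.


E[X] = 28/9, E[X^2] = 52/3
Var(X) = E[X^2] - (E[X])^2 = 52/3 - (28/9)^2 = 620/81

620/81


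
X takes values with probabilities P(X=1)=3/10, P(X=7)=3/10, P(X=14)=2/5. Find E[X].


E[X] = sum(x * P(x))
= 1*3/10 + 7*3/10 + 14*2/5
= 8

8


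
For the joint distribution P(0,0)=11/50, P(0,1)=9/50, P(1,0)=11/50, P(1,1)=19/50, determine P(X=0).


P(X=0) = P(0,0)+P(0,1) = 11/50 + 9/50 = 20/50 = 2/5

2/5


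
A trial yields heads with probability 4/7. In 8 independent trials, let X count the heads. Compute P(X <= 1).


P(X<=1) = P(X=0) + P(X=1)
= 6561/5764801 + 69984/5764801
= 10935/823543

10935/823543


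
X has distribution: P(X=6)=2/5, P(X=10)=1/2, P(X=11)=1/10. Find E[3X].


E[3X] = sum(g(x)*P(x))
= 18*2/5 + 30*1/2 + 33*1/10
= 51/2

51/2


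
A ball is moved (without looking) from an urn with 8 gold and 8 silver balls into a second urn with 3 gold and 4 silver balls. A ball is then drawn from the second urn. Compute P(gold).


P(transfer gold) = 8/16 = 1/2; P(transfer silver) = 1/2
If gold transferred: Urn II has 4 gold of 8, so P(gold|gold moved) = 1/2
If silver transferred: Urn II has 3 gold of 8, so P(gold|silver moved) = 3/8
By total probability: P(gold) = 1/2*1/2 + 1/2*3/8 = 7/16

7/16


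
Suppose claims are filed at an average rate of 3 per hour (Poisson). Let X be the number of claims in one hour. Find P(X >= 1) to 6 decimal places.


P(X>=1) = 1 - P(X<=0) = 1 - (e^(-3)*3^0/0!)
≈ 1 - 0.0497870684 = 0.9502129316
≈ 0.950213

0.950213


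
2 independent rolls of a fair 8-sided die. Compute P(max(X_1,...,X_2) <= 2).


P(max <= 2) = P(all X_i <= 2) = (P(X_1 <= 2))^2
= (2/8)^2 = (1/4)^2 = 1/16

1/16


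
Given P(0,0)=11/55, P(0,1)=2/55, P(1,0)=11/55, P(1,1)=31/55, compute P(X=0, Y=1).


Read from table: P(X=0, Y=1) = 2/55

2/55


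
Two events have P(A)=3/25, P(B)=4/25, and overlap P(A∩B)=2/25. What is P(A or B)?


P(A∪B) = P(A) + P(B) - P(A∩B)
= 3/25 + 4/25 - 2/25 = 1/5

1/5


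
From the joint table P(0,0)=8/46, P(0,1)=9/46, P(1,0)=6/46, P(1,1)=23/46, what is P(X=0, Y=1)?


Read from table: P(X=0, Y=1) = 9/46

9/46


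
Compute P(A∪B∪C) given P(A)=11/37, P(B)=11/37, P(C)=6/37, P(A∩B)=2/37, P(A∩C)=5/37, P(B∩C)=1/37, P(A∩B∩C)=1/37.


P(A∪B∪C) = P(A)+P(B)+P(C) - P(AB)-P(AC)-P(BC) + P(ABC)
= 11/37+11/37+6/37 - 2/37-5/37-1/37 + 1/37
= 21/37

21/37


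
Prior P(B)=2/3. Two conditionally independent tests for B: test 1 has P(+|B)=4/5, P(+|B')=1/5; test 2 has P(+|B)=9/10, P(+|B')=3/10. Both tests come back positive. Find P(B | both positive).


After test 1: P(+) = 4/5*2/3 + 1/5*1/3 = 3/5
P(B|+) = (8/15)/(3/5) = 8/9
After test 2 (use post1 as new prior): P(+) = 9/10*8/9 + 3/10*1/9 = 5/6
P(B|+,+) = (4/5)/(5/6) = 24/25

24/25


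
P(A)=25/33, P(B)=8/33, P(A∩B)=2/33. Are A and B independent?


P(A)*P(B) = 25/33*8/33 = 200/1089
P(A∩B) = 2/33 != 200/1089, so not independent

No, A and B are not independent


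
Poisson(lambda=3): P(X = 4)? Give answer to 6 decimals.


P(X=4) = e^(-3) * 3^4 / 4!
≈ 0.04978706837 * 81 / 24
≈ 0.168031

0.168031


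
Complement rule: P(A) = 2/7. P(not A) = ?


P(A') = 1 - P(A) = 1 - 2/7 = 5/7

5/7


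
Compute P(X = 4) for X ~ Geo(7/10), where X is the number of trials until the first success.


P(X=4) = (1-p)^3 * p = (3/10)^3 * 7/10
= 27/1000 * 7/10 = 189/10000

189/10000


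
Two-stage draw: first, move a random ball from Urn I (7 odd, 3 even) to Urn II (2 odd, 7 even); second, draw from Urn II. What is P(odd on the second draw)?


P(transfer odd) = 7/10; P(transfer even) = 3/10
If odd transferred: Urn II has 3 odd of 10, so P(odd|odd moved) = 3/10
If even transferred: Urn II has 2 odd of 10, so P(odd|even moved) = 1/5
By total probability: P(odd) = 7/10*3/10 + 3/10*1/5 = 27/100

27/100


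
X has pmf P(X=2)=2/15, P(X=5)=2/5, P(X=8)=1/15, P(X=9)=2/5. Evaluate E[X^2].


E[X^2] = sum(x^2 * P(x))
= 4*2/15 + 25*2/5 + 64*1/15 + 81*2/5
= 236/5

236/5


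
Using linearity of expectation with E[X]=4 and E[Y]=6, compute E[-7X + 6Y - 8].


E[-7X + 6Y - 8] = -7*E[X] + 6*E[Y] - 8
= (-7)*(4) + (6)*(6) + (-8)
= -28 + 36 - 8 = 0

0


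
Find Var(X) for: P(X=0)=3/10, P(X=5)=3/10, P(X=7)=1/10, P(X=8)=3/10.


E[X] = 23/5, E[X^2] = 158/5
Var(X) = E[X^2] - (E[X])^2 = 158/5 - (23/5)^2 = 261/25

261/25


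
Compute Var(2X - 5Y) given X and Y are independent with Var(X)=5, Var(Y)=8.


Independence => Cov(X,Y)=0
Var(2X - 5Y) = 2^2*Var(X) + (-5)^2*Var(Y)
= 4*5 + 25*8 = 220

220


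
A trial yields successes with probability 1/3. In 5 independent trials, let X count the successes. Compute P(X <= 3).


P(X<=3) = P(X=0) + P(X=1) + P(X=2) + P(X=3)
= 32/243 + 80/243 + 80/243 + 40/243
= 232/243

232/243


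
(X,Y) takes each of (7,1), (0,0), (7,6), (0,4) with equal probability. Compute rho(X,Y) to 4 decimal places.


Cov(X,Y) = 2.6250, Var(X) = 12.2500, Var(Y) = 5.6875
rho = Cov/(sqrt(VarX)*sqrt(VarY)) = 0.3145

0.3145


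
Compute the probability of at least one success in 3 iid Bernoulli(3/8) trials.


P(at least one) = 1 - P(none)
P(none) = (1 - 3/8)^3 = (5/8)^3 = 125/512
P(at least one) = 1 - 125/512 = 387/512

387/512


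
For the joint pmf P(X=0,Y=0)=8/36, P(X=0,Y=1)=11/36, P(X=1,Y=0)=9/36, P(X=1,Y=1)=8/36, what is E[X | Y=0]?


P(Y=0) = 17/36
E[X|Y=0] = (0*8 + 1*9)/17 = 9/17

9/17


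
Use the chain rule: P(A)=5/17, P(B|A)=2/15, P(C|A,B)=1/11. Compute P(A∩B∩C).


P(A∩B∩C) = P(A) * P(B|A) * P(C|A∩B)
= 5/17 * 2/15 * 1/11
= 2/51 * 1/11 = 2/561

2/561


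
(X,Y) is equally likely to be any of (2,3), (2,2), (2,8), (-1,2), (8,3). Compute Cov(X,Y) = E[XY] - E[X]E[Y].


E[X]=13/5, E[Y]=18/5, E[XY]=48/5
Cov(X,Y) = E[XY] - E[X]E[Y] = 48/5 - 13/5*18/5 = 6/25

6/25


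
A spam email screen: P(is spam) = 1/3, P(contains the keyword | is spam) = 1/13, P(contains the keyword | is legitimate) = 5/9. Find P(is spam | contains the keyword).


P(A) = P(A|B)P(B) + P(A|B')P(B') = 1/13*1/3 + 5/9*2/3 = 139/351
P(B|A) = P(A|B)P(B)/P(A) = (1/39)/(139/351) = 9/139

9/139


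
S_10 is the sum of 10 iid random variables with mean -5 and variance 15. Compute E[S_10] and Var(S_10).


E[S_n] = n*mu = 10*-5 = -50
Var(S_n) = n*sigma^2 = 10*15 = 150

E[S_10]=-50, Var(S_10)=150


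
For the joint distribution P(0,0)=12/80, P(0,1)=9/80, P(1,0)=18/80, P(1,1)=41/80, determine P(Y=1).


P(Y=1) = P(0,1)+P(1,1) = 9/80 + 41/80 = 50/80 = 5/8

5/8


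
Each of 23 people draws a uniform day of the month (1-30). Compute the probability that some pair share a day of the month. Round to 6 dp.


P(all different) = prod((30-i)/30 for i=0..22) = 0.000006
P(at least one match) = 1 - 0.000006 = 0.999994

0.999994


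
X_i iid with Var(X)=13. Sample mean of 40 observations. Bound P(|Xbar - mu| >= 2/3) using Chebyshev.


Var(Xbar) = Var(X)/n = 13/40
Chebyshev: P(|Xbar-mu| >= 2/3) <= Var(Xbar)/(2/3)^2 = (13/40)/(4/9) = 117/160

117/160


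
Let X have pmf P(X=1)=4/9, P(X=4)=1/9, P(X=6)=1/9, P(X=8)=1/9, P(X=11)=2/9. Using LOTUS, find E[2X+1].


E[2X+1] = sum(g(x)*P(x))
= 3*4/9 + 9*1/9 + 13*1/9 + 17*1/9 + 23*2/9
= 97/9

97/9


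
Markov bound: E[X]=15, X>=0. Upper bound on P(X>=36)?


Markov: P(X >= a) <= E[X]/a
P(X >= 36) <= 15/36 = 5/12

5/12


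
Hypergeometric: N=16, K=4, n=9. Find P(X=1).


P(X=1) = C(4,1)*C(12,8) / C(16,9)
= 4*495 / 11440
= 1980/11440 = 9/52

9/52


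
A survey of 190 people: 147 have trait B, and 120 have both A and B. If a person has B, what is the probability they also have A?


P(A|B) = P(A∩B)/P(B) = (120/190)/(147/190) = 120/147 = 40/49

40/49


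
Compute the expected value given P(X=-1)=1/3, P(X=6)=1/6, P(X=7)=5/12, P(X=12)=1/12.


E[X] = sum(x * P(x))
= -1*1/3 + 6*1/6 + 7*5/12 + 12*1/12
= 55/12

55/12


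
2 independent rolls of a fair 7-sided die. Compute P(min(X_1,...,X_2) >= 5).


P(min >= 5) = P(all X_i >= 5) = (P(X_1 >= 5))^2
= (3/7)^2 = 9/49

9/49


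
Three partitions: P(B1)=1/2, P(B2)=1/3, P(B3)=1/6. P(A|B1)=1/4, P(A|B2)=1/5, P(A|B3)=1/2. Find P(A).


P(A) = P(A|B1)P(B1) + P(A|B2)P(B2) + P(A|B3)P(B3)
= 1/4*1/2 + 1/5*1/3 + 1/2*1/6
= 1/8 + 1/15 + 1/12 = 11/40

11/40


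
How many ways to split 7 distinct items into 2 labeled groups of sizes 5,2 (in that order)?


7! = 5040
Denominator: 5!=120 * 2!=2
Coefficient = 5040 / 240 = 21

21


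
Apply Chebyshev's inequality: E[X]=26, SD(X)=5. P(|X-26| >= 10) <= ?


k = 10/5 = 2
Chebyshev: P(|X-mu| >= k*sigma) <= 1/k^2 = 1/2^2 = 1/4

1/4


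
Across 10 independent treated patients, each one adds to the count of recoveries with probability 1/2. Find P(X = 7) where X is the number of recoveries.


P(X=7) = C(10,7) * p^7 * (1-p)^3
= 120 * 1/128 * 1/8
= 15/128

15/128


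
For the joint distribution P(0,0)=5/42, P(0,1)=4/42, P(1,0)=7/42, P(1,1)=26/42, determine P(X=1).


P(X=1) = P(1,0)+P(1,1) = 7/42 + 26/42 = 33/42 = 11/14

11/14


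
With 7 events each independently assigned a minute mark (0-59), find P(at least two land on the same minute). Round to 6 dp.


P(all different) = prod((60-i)/60 for i=0..6) = 0.695331
P(at least one match) = 1 - 0.695331 = 0.304669

0.304669


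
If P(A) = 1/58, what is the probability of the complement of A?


P(A') = 1 - P(A) = 1 - 1/58 = 57/58

57/58


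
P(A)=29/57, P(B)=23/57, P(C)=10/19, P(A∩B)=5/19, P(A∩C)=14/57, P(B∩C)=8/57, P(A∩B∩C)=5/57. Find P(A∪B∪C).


P(A∪B∪C) = P(A)+P(B)+P(C) - P(AB)-P(AC)-P(BC) + P(ABC)
= 29/57+23/57+10/19 - 5/19-14/57-8/57 + 5/57
= 50/57

50/57


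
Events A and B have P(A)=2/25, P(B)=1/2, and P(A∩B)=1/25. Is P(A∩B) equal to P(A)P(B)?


P(A)*P(B) = 2/25*1/2 = 1/25
P(A∩B) = 1/25, which equals P(A)P(B), so independent

Yes, A and B are independent


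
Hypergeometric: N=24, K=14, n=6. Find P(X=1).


P(X=1) = C(14,1)*C(10,5) / C(24,6)
= 14*252 / 134596
= 3528/134596 = 126/4807

126/4807


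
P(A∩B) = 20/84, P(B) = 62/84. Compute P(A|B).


P(A|B) = P(A∩B)/P(B) = (20/84)/(62/84) = 20/62 = 10/31

10/31


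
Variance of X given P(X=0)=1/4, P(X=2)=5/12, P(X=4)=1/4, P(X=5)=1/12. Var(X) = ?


E[X] = 9/4, E[X^2] = 31/4
Var(X) = E[X^2] - (E[X])^2 = 31/4 - (9/4)^2 = 43/16

43/16


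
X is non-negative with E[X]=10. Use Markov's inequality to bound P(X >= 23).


Markov: P(X >= a) <= E[X]/a
P(X >= 23) <= 10/23

10/23


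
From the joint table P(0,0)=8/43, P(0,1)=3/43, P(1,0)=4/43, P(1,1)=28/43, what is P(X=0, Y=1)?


Read from table: P(X=0, Y=1) = 3/43

3/43


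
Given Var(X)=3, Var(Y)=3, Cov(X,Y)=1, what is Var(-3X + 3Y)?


Var(-3X + 3Y) = (-3)^2*Var(X) + 3^2*Var(Y) + 2*(-3)*3*Cov(X,Y)
= 9*3 + 9*3 - 18*1
= 27 + 27 - 18 = 36

36


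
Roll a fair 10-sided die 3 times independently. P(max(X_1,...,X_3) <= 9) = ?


P(max <= 9) = P(all X_i <= 9) = (P(X_1 <= 9))^3
= (9/10)^3 = 729/1000

729/1000


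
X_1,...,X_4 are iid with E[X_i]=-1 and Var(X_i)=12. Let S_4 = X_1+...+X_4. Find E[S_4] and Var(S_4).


E[S_n] = n*mu = 4*-1 = -4
Var(S_n) = n*sigma^2 = 4*12 = 48

E[S_4]=-4, Var(S_4)=48


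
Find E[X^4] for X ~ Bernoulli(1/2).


For Bernoulli: X in {0,1}
E[X^4] = 0^4*(1-1/2) + 1^4*1/2 = 1/2

1/2


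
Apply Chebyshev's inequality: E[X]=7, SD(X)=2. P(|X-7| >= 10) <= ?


k = 10/2 = 5
Chebyshev: P(|X-mu| >= k*sigma) <= 1/k^2 = 1/5^2 = 1/25

1/25


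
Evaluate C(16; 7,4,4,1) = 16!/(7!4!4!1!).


16! = 20922789888000
Denominator: 7!=5040 * 4!=24 * 4!=24 * 1!=1
Coefficient = 20922789888000 / 2903040 = 7207200

7207200


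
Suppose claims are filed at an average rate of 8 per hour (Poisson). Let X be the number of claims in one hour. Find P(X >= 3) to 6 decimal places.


P(X>=3) = 1 - P(X<=2) = 1 - (e^(-8)*8^0/0! + e^(-8)*8^1/1! + e^(-8)*8^2/2!)
≈ 1 - (0.0003354626 + 0.0026837010 + 0.0107348041)
= 1 - 0.0137539677 = 0.9862460323
≈ 0.986246

0.986246


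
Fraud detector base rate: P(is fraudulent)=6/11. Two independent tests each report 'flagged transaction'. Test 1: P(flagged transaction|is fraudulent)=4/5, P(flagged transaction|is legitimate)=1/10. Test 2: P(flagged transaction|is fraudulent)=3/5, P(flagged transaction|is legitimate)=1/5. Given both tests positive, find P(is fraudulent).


After test 1: P(+) = 4/5*6/11 + 1/10*5/11 = 53/110
P(B|+) = (24/55)/(53/110) = 48/53
After test 2 (use post1 as new prior): P(+) = 3/5*48/53 + 1/5*5/53 = 149/265
P(B|+,+) = (144/265)/(149/265) = 144/149

144/149


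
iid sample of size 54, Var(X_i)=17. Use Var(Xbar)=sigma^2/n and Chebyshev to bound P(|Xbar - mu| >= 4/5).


Var(Xbar) = Var(X)/n = 17/54
Chebyshev: P(|Xbar-mu| >= 4/5) <= Var(Xbar)/(4/5)^2 = (17/54)/(16/25) = 425/864

425/864


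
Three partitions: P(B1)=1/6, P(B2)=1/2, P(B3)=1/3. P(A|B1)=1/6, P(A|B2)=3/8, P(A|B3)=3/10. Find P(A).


P(A) = P(A|B1)P(B1) + P(A|B2)P(B2) + P(A|B3)P(B3)
= 1/6*1/6 + 3/8*1/2 + 3/10*1/3
= 1/36 + 3/16 + 1/10 = 227/720

227/720


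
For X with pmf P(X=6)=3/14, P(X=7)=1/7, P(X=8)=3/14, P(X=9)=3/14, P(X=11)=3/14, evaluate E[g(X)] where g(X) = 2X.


E[2X] = sum(g(x)*P(x))
= 12*3/14 + 14*1/7 + 16*3/14 + 18*3/14 + 22*3/14
= 116/7

116/7


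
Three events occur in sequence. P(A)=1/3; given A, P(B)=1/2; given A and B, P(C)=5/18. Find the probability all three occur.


P(A∩B∩C) = P(A) * P(B|A) * P(C|A∩B)
= 1/3 * 1/2 * 5/18
= 1/6 * 5/18 = 5/108

5/108


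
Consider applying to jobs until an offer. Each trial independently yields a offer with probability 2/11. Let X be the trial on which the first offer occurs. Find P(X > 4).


P(X > 4) = P(first 4 trials all fail) = (1-p)^4 = (9/11)^4 = 6561/14641

6561/14641


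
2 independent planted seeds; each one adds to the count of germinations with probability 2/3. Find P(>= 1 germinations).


P(at least one) = 1 - P(none)
P(none) = (1 - 2/3)^2 = (1/3)^2 = 1/9
P(at least one) = 1 - 1/9 = 8/9

8/9


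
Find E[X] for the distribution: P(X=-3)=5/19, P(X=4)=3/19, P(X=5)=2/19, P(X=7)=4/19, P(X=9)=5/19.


E[X] = sum(x * P(x))
= -3*5/19 + 4*3/19 + 5*2/19 + 7*4/19 + 9*5/19
= 80/19

80/19


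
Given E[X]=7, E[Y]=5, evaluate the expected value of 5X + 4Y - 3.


E[5X + 4Y - 3] = 5*E[X] + 4*E[Y] - 3
= (5)*(7) + (4)*(5) + (-3)
= 35 + 20 - 3 = 52

52


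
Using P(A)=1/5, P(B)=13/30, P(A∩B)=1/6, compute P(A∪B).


P(A∪B) = P(A) + P(B) - P(A∩B)
= 1/5 + 13/30 - 1/6 = 7/15

7/15


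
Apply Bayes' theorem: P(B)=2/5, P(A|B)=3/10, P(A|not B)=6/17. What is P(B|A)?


P(A) = P(A|B)P(B) + P(A|B')P(B') = 3/10*2/5 + 6/17*3/5 = 141/425
P(B|A) = P(A|B)P(B)/P(A) = (3/25)/(141/425) = 17/47

17/47


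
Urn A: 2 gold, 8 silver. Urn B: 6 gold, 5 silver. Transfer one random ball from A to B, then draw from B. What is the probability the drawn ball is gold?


P(transfer gold) = 2/10 = 1/5; P(transfer silver) = 4/5
If gold transferred: Urn II has 7 gold of 12, so P(gold|gold moved) = 7/12
If silver transferred: Urn II has 6 gold of 12, so P(gold|silver moved) = 1/2
By total probability: P(gold) = 1/5*7/12 + 4/5*1/2 = 31/60

31/60


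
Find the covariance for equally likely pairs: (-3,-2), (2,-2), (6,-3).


E[X]=5/3, E[Y]=-7/3, E[XY]=-16/3
Cov(X,Y) = E[XY] - E[X]E[Y] = -16/3 - 5/3*-7/3 = -13/9

-13/9


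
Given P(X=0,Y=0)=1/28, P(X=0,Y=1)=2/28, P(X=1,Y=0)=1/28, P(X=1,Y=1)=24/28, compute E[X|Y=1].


P(Y=1) = 26/28
E[X|Y=1] = (0*2 + 1*24)/26 = 24/26 = 12/13

12/13


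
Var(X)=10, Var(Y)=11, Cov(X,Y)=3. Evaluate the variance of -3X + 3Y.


Var(-3X + 3Y) = (-3)^2*Var(X) + 3^2*Var(Y) + 2*(-3)*3*Cov(X,Y)
= 9*10 + 9*11 - 18*3
= 90 + 99 - 54 = 135

135


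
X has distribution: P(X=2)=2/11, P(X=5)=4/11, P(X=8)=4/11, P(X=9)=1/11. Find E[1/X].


E[1/X] = sum(g(x)*P(x))
= 1/2*2/11 + 1/5*4/11 + 1/8*4/11 + 1/9*1/11
= 217/990

217/990


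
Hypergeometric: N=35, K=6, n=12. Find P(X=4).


P(X=4) = C(6,4)*C(29,8) / C(35,12)
= 15*4292145 / 834451800
= 64382175/834451800 = 2277/29512

2277/29512


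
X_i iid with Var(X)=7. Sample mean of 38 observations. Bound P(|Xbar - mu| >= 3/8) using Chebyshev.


Var(Xbar) = Var(X)/n = 7/38
Chebyshev: P(|Xbar-mu| >= 3/8) <= Var(Xbar)/(3/8)^2 = (7/38)/(9/64) = 224/171
Bound exceeds 1, so trivial bound: 1

1


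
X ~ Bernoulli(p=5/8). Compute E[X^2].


For Bernoulli: X in {0,1}
E[X^2] = 0^2*(1-5/8) + 1^2*5/8 = 5/8

5/8


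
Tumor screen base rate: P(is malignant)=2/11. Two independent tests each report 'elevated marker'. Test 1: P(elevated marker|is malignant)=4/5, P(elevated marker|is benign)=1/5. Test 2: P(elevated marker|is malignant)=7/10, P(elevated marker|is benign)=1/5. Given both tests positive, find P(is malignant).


After test 1: P(+) = 4/5*2/11 + 1/5*9/11 = 17/55
P(B|+) = (8/55)/(17/55) = 8/17
After test 2 (use post1 as new prior): P(+) = 7/10*8/17 + 1/5*9/17 = 37/85
P(B|+,+) = (28/85)/(37/85) = 28/37

28/37


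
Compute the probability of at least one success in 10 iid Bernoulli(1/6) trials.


P(at least one) = 1 - P(none)
P(none) = (1 - 1/6)^10 = (5/6)^10 = 9765625/60466176
P(at least one) = 1 - 9765625/60466176 = 50700551/60466176

50700551/60466176


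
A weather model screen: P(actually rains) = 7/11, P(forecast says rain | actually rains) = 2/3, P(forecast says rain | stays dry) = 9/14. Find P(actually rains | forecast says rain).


P(A) = P(A|B)P(B) + P(A|B')P(B') = 2/3*7/11 + 9/14*4/11 = 152/231
P(B|A) = P(A|B)P(B)/P(A) = (14/33)/(152/231) = 49/76

49/76


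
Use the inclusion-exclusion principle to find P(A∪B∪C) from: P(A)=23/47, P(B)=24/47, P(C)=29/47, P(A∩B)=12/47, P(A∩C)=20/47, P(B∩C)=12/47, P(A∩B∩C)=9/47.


P(A∪B∪C) = P(A)+P(B)+P(C) - P(AB)-P(AC)-P(BC) + P(ABC)
= 23/47+24/47+29/47 - 12/47-20/47-12/47 + 9/47
= 41/47

41/47


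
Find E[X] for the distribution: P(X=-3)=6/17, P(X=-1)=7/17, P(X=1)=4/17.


E[X] = sum(x * P(x))
= -3*6/17 - 1*7/17 + 1*4/17
= -21/17

-21/17


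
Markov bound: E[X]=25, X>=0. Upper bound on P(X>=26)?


Markov: P(X >= a) <= E[X]/a
P(X >= 26) <= 25/26

25/26


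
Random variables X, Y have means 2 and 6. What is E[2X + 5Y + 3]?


E[2X + 5Y + 3] = 2*E[X] + 5*E[Y] + 3
= (2)*(2) + (5)*(6) + (3)
= 4 + 30 + 3 = 37

37


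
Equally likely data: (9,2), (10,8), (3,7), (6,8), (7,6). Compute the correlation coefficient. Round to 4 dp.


Cov(X,Y) = -1.6000, Var(X) = 6.0000, Var(Y) = 4.9600
rho = Cov/(sqrt(VarX)*sqrt(VarY)) = -0.2933

-0.2933


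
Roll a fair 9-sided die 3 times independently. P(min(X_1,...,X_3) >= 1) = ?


P(min >= 1) = P(all X_i >= 1) = (P(X_1 >= 1))^3
= (9/9)^3 = 1^3 = 1

1


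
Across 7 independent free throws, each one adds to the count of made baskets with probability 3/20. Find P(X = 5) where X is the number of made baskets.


P(X=5) = C(7,5) * p^5 * (1-p)^2
= 21 * 243/3200000 * 289/400
= 1474767/1280000000

1474767/1280000000


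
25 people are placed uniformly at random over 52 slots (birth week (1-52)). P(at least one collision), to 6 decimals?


P(all different) = prod((52-i)/52 for i=0..24) = 0.000932
P(at least one match) = 1 - 0.000932 = 0.999068

0.999068


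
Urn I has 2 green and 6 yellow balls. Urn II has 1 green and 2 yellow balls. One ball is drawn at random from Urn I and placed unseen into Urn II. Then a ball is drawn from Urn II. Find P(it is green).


P(transfer green) = 2/8 = 1/4; P(transfer yellow) = 3/4
If green transferred: Urn II has 2 green of 4, so P(green|green moved) = 1/2
If yellow transferred: Urn II has 1 green of 4, so P(green|yellow moved) = 1/4
By total probability: P(green) = 1/4*1/2 + 3/4*1/4 = 5/16

5/16


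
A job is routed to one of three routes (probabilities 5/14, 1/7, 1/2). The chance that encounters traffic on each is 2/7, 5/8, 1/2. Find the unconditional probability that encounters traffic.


P(A) = P(A|B1)P(B1) + P(A|B2)P(B2) + P(A|B3)P(B3)
= 2/7*5/14 + 5/8*1/7 + 1/2*1/2
= 5/49 + 5/56 + 1/4 = 173/392

173/392


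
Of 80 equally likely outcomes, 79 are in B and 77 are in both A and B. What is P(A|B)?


P(A|B) = P(A∩B)/P(B) = (77/80)/(79/80) = 77/79

77/79


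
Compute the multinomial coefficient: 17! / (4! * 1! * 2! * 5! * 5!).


17! = 355687428096000
Denominator: 4!=24 * 1!=1 * 2!=2 * 5!=120 * 5!=120
Coefficient = 355687428096000 / 691200 = 514594080

514594080


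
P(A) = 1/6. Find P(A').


P(A') = 1 - P(A) = 1 - 1/6 = 5/6

5/6


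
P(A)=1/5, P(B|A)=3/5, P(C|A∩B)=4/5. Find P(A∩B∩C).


P(A∩B∩C) = P(A) * P(B|A) * P(C|A∩B)
= 1/5 * 3/5 * 4/5
= 3/25 * 4/5 = 12/125

12/125


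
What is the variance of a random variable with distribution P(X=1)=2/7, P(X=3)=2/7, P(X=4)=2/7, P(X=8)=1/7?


E[X] = 24/7, E[X^2] = 116/7
Var(X) = E[X^2] - (E[X])^2 = 116/7 - (24/7)^2 = 236/49

236/49


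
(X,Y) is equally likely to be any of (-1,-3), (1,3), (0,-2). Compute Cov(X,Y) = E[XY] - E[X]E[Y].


E[X]=0, E[Y]=-2/3, E[XY]=2
Cov(X,Y) = E[XY] - E[X]E[Y] = 2 - 0*-2/3 = 2

2


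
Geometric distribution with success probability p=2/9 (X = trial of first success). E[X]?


For geometric (trials until first success), E[X] = 1/p = 1/(2/9) = 9/2

9/2


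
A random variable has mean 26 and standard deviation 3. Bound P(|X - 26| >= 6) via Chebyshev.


k = 6/3 = 2
Chebyshev: P(|X-mu| >= k*sigma) <= 1/k^2 = 1/2^2 = 1/4

1/4


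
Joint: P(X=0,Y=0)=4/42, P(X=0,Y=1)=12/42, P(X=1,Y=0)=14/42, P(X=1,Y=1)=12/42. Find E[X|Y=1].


P(Y=1) = 24/42
E[X|Y=1] = (0*12 + 1*12)/24 = 12/24 = 1/2

1/2


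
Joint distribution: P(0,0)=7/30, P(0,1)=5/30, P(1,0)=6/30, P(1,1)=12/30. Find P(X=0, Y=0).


Read from table: P(X=0, Y=0) = 7/30

7/30


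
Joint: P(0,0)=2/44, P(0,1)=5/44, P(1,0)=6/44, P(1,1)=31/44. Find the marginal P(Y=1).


P(Y=1) = P(0,1)+P(1,1) = 5/44 + 31/44 = 36/44 = 9/11

9/11


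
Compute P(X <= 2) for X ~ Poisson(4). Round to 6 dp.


P(X<=2) = e^(-4)*4^0/0! + e^(-4)*4^1/1! + e^(-4)*4^2/2!
≈ 0.0183156389 + 0.0732625556 + 0.1465251111
= 0.2381033056
≈ 0.238103

0.238103


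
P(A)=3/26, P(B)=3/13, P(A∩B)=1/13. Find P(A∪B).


P(A∪B) = P(A) + P(B) - P(A∩B)
= 3/26 + 3/13 - 1/13 = 7/26

7/26


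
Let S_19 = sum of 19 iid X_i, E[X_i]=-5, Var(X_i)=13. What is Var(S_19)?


By independence, Var(S_n) = n*Var(X_1) = 19*13 = 247

247


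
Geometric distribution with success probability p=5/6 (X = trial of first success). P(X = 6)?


P(X=6) = (1-p)^5 * p = (1/6)^5 * 5/6
= 1/7776 * 5/6 = 5/46656

5/46656


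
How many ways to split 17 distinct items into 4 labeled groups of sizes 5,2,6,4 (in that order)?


17! = 355687428096000
Denominator: 5!=120 * 2!=2 * 6!=720 * 4!=24
Coefficient = 355687428096000 / 4147200 = 85765680

85765680


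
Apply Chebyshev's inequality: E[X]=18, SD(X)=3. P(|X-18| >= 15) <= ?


k = 15/3 = 5
Chebyshev: P(|X-mu| >= k*sigma) <= 1/k^2 = 1/5^2 = 1/25

1/25


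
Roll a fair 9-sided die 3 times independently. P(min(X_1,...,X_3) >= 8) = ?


P(min >= 8) = P(all X_i >= 8) = (P(X_1 >= 8))^3
= (2/9)^3 = 8/729

8/729


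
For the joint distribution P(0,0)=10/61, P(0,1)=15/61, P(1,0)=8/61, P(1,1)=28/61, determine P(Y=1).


P(Y=1) = P(0,1)+P(1,1) = 15/61 + 28/61 = 43/61

43/61


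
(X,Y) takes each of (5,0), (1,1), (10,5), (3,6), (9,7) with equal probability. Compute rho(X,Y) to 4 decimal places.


Cov(X,Y) = 5.1200, Var(X) = 11.8400, Var(Y) = 7.7600
rho = Cov/(sqrt(VarX)*sqrt(VarY)) = 0.5342

0.5342


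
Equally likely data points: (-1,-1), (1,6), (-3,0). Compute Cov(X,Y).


E[X]=-1, E[Y]=5/3, E[XY]=7/3
Cov(X,Y) = E[XY] - E[X]E[Y] = 7/3 + 1*5/3 = 4

4


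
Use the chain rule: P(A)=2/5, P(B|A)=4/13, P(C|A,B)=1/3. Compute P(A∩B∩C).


P(A∩B∩C) = P(A) * P(B|A) * P(C|A∩B)
= 2/5 * 4/13 * 1/3
= 8/65 * 1/3 = 8/195

8/195


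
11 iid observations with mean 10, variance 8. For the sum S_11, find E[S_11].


E[S_n] = n*E[X_1] = 11*10 = 110

110


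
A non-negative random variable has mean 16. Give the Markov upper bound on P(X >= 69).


Markov: P(X >= a) <= E[X]/a
P(X >= 69) <= 16/69

16/69


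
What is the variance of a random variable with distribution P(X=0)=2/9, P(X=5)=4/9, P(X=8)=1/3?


E[X] = 44/9, E[X^2] = 292/9
Var(X) = E[X^2] - (E[X])^2 = 292/9 - (44/9)^2 = 692/81

692/81


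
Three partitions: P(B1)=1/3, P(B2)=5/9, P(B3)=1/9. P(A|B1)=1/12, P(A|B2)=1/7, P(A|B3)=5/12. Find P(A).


P(A) = P(A|B1)P(B1) + P(A|B2)P(B2) + P(A|B3)P(B3)
= 1/12*1/3 + 1/7*5/9 + 5/12*1/9
= 1/36 + 5/63 + 5/108 = 29/189

29/189


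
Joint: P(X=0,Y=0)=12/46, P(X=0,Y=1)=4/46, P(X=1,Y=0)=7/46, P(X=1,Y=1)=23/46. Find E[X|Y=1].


P(Y=1) = 27/46
E[X|Y=1] = (0*4 + 1*23)/27 = 23/27

23/27


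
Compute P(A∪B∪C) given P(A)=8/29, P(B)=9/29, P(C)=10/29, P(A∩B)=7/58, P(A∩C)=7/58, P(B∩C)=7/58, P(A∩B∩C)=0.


P(A∪B∪C) = P(A)+P(B)+P(C) - P(AB)-P(AC)-P(BC) + P(ABC)
= 8/29+9/29+10/29 - 7/58-7/58-7/58 + 0
= 33/58

33/58


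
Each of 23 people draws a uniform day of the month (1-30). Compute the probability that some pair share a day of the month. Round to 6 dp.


P(all different) = prod((30-i)/30 for i=0..22) = 0.000006
P(at least one match) = 1 - 0.000006 = 0.999994

0.999994


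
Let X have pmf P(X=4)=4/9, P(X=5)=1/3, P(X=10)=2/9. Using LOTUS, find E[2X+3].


E[2X+3] = sum(g(x)*P(x))
= 11*4/9 + 13*1/3 + 23*2/9
= 43/3

43/3


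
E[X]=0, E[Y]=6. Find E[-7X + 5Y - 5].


E[-7X + 5Y - 5] = -7*E[X] + 5*E[Y] - 5
= (-7)*(0) + (5)*(6) + (-5)
= 0 + 30 - 5 = 25

25


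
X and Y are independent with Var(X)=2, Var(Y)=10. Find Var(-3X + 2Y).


Independence => Cov(X,Y)=0
Var(-3X + 2Y) = (-3)^2*Var(X) + 2^2*Var(Y)
= 9*2 + 4*10 = 58

58


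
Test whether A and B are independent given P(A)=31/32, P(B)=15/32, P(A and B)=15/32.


P(A)*P(B) = 31/32*15/32 = 465/1024
P(A∩B) = 15/32 != 465/1024, so not independent

No, A and B are not independent


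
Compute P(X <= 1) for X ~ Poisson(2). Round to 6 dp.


P(X<=1) = e^(-2)*2^0/0! + e^(-2)*2^1/1!
≈ 0.1353352832 + 0.2706705665
= 0.4060058497
≈ 0.406006

0.406006


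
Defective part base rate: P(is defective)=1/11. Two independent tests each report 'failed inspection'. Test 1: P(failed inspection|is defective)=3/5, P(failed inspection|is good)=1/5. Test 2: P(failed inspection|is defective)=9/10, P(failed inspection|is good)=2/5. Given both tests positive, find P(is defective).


After test 1: P(+) = 3/5*1/11 + 1/5*10/11 = 13/55
P(B|+) = (3/55)/(13/55) = 3/13
After test 2 (use post1 as new prior): P(+) = 9/10*3/13 + 2/5*10/13 = 67/130
P(B|+,+) = (27/130)/(67/130) = 27/67

27/67


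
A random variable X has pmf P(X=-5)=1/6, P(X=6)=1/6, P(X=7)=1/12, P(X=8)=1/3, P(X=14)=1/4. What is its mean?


E[X] = sum(x * P(x))
= -5*1/6 + 6*1/6 + 7*1/12 + 8*1/3 + 14*1/4
= 83/12

83/12


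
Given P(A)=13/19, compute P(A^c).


P(A') = 1 - P(A) = 1 - 13/19 = 6/19

6/19


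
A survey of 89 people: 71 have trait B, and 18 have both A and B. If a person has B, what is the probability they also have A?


P(A|B) = P(A∩B)/P(B) = (18/89)/(71/89) = 18/71

18/71


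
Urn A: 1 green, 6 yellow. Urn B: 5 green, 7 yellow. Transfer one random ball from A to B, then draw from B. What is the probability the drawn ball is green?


P(transfer green) = 1/7; P(transfer yellow) = 6/7
If green transferred: Urn II has 6 green of 13, so P(green|green moved) = 6/13
If yellow transferred: Urn II has 5 green of 13, so P(green|yellow moved) = 5/13
By total probability: P(green) = 1/7*6/13 + 6/7*5/13 = 36/91

36/91


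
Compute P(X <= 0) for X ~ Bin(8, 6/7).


P(X<=0) = P(X=0)
= 1/5764801
= 1/5764801

1/5764801


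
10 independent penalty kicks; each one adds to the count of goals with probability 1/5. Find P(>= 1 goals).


P(at least one) = 1 - P(none)
P(none) = (1 - 1/5)^10 = (4/5)^10 = 1048576/9765625
P(at least one) = 1 - 1048576/9765625 = 8717049/9765625

8717049/9765625


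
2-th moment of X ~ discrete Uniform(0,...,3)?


E[X^2] = (1/4) * sum(x^2 for x=0..3)
= 14/4 = 7/2

7/2


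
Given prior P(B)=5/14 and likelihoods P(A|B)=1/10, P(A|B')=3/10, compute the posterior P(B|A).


P(A) = P(A|B)P(B) + P(A|B')P(B') = 1/10*5/14 + 3/10*9/14 = 8/35
P(B|A) = P(A|B)P(B)/P(A) = (1/28)/(8/35) = 5/32

5/32


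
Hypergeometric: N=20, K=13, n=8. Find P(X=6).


P(X=6) = C(13,6)*C(7,2) / C(20,8)
= 1716*21 / 125970
= 36036/125970 = 462/1615

462/1615


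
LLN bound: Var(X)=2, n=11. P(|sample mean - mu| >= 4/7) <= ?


Var(Xbar) = Var(X)/n = 2/11
Chebyshev: P(|Xbar-mu| >= 4/7) <= Var(Xbar)/(4/7)^2 = (2/11)/(16/49) = 49/88

49/88


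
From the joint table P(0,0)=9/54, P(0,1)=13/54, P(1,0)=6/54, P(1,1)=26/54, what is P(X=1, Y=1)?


Read from table: P(X=1, Y=1) = 26/54 = 13/27

13/27


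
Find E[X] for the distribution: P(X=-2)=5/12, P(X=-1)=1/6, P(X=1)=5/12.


E[X] = sum(x * P(x))
= -2*5/12 - 1*1/6 + 1*5/12
= -7/12

-7/12


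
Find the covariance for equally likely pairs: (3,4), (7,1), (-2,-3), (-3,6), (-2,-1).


E[X]=3/5, E[Y]=7/5, E[XY]=9/5
Cov(X,Y) = E[XY] - E[X]E[Y] = 9/5 - 3/5*7/5 = 24/25

24/25


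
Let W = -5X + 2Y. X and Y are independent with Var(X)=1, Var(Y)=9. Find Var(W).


Independence => Cov(X,Y)=0
Var(-5X + 2Y) = (-5)^2*Var(X) + 2^2*Var(Y)
= 25*1 + 4*9 = 61

61


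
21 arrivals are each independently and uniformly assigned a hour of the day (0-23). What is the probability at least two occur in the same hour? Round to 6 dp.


P(all different) = prod((24-i)/24 for i=0..20) = 0.000001
P(at least one match) = 1 - 0.000001 = 0.999999

0.999999


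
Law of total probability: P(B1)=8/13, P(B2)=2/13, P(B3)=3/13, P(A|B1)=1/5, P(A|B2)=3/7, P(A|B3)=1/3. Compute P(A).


P(A) = P(A|B1)P(B1) + P(A|B2)P(B2) + P(A|B3)P(B3)
= 1/5*8/13 + 3/7*2/13 + 1/3*3/13
= 8/65 + 6/91 + 1/13 = 121/455

121/455


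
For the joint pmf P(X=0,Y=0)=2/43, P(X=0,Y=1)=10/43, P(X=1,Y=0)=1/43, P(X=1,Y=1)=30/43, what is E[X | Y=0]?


P(Y=0) = 3/43
E[X|Y=0] = (0*2 + 1*1)/3 = 1/3

1/3


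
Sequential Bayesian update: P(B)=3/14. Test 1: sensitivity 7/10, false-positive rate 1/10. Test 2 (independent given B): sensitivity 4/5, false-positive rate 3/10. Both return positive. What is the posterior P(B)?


After test 1: P(+) = 7/10*3/14 + 1/10*11/14 = 8/35
P(B|+) = (3/20)/(8/35) = 21/32
After test 2 (use post1 as new prior): P(+) = 4/5*21/32 + 3/10*11/32 = 201/320
P(B|+,+) = (21/40)/(201/320) = 56/67

56/67


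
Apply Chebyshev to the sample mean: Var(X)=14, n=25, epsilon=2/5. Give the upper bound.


Var(Xbar) = Var(X)/n = 14/25
Chebyshev: P(|Xbar-mu| >= 2/5) <= Var(Xbar)/(2/5)^2 = (14/25)/(4/25) = 7/2
Bound exceeds 1, so trivial bound: 1

1


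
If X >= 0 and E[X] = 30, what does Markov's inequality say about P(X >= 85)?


Markov: P(X >= a) <= E[X]/a
P(X >= 85) <= 30/85 = 6/17

6/17


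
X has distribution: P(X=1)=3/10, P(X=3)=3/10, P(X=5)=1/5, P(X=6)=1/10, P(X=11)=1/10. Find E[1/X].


E[1/X] = sum(g(x)*P(x))
= 1*3/10 + 1/3*3/10 + 1/5*1/5 + 1/6*1/10 + 1/11*1/10
= 1537/3300

1537/3300


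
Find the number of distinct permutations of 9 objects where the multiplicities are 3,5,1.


9! = 362880
Denominator: 3!=6 * 5!=120 * 1!=1
Coefficient = 362880 / 720 = 504

504


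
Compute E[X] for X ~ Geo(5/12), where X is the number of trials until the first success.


For geometric (trials until first success), E[X] = 1/p = 1/(5/12) = 12/5

12/5


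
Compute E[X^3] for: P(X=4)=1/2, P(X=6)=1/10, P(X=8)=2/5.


E[X^3] = sum(x^3 * P(x))
= 64*1/2 + 216*1/10 + 512*2/5
= 1292/5

1292/5


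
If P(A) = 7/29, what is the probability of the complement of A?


P(A') = 1 - P(A) = 1 - 7/29 = 22/29

22/29


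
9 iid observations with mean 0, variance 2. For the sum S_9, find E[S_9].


E[S_n] = n*E[X_1] = 9*0 = 0

0


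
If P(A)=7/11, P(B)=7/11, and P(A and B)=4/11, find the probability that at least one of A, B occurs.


P(A∪B) = P(A) + P(B) - P(A∩B)
= 7/11 + 7/11 - 4/11 = 10/11

10/11


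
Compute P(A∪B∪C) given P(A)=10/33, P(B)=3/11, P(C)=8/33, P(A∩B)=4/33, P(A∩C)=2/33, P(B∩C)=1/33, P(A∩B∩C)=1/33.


P(A∪B∪C) = P(A)+P(B)+P(C) - P(AB)-P(AC)-P(BC) + P(ABC)
= 10/33+3/11+8/33 - 4/33-2/33-1/33 + 1/33
= 7/11

7/11


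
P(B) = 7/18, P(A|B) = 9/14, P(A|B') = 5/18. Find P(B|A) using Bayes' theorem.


P(A) = P(A|B)P(B) + P(A|B')P(B') = 9/14*7/18 + 5/18*11/18 = 34/81
P(B|A) = P(A|B)P(B)/P(A) = (1/4)/(34/81) = 81/136

81/136


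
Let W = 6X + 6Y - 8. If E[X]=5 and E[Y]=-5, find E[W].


E[6X + 6Y - 8] = 6*E[X] + 6*E[Y] - 8
= (6)*(5) + (6)*(-5) + (-8)
= 30 - 30 - 8 = -8

-8


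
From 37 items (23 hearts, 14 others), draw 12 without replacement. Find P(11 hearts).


P(X=11) = C(23,11)*C(14,1) / C(37,12)
= 1352078*14 / 1852482996
= 18929092/1852482996 = 3059/299367

3059/299367


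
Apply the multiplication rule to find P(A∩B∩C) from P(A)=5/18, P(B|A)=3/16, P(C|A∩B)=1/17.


P(A∩B∩C) = P(A) * P(B|A) * P(C|A∩B)
= 5/18 * 3/16 * 1/17
= 5/96 * 1/17 = 5/1632

5/1632


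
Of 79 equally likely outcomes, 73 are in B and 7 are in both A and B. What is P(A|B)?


P(A|B) = P(A∩B)/P(B) = (7/79)/(73/79) = 7/73

7/73


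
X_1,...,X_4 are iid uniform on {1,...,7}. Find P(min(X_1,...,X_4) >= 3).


P(min >= 3) = P(all X_i >= 3) = (P(X_1 >= 3))^4
= (5/7)^4 = 625/2401

625/2401


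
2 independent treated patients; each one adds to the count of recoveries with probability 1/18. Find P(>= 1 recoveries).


P(at least one) = 1 - P(none)
P(none) = (1 - 1/18)^2 = (17/18)^2 = 289/324
P(at least one) = 1 - 289/324 = 35/324

35/324


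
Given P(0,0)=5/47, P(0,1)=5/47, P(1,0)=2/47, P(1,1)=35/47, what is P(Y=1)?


P(Y=1) = P(0,1)+P(1,1) = 5/47 + 35/47 = 40/47

40/47


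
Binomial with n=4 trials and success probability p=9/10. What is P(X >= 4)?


P(X>=4) = P(X=4)
= 6561/10000
= 6561/10000

6561/10000


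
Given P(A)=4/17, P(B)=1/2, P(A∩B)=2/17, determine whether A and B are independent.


P(A)*P(B) = 4/17*1/2 = 2/17
P(A∩B) = 2/17, which equals P(A)P(B), so independent

Yes, A and B are independent


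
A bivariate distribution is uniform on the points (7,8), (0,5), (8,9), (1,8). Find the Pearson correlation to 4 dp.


Cov(X,Y) = 4.0000, Var(X) = 12.5000, Var(Y) = 2.2500
rho = Cov/(sqrt(VarX)*sqrt(VarY)) = 0.7542

0.7542
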